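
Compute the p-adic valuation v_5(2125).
v_5(2125) = 3

v_5(n) is the largest exponent k such that 5^k divides n. Factor out: 2125 = 5^3 · 17. (Sign doesn't affect v_p.) So v_5(2125) = 3.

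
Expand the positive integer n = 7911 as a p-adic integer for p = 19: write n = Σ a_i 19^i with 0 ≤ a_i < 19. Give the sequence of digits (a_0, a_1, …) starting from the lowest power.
(a_0, a_1, …) = (7, 17, 2, 1)

Repeated division by 19 gives the digits low-to-high: 7911 = 7 + 17·19^1 + 2·19^2 + 1·19^3. Digit sequence: (7, 17, 2, 1).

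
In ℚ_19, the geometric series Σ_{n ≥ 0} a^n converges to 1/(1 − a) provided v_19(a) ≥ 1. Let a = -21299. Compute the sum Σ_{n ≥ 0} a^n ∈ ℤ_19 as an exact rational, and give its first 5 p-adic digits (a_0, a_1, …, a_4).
Σ a^n = 1/(1 − a) = 1/21300;  first 5 digits = (1, 0, 17, 15, 3)

v_19(a) = 2 ≥ 1, so the series converges in ℤ_19 to 1/(1 − a) = 1/(1 − (-21299)) = 1/21300. Expand this rational in ℤ_19: compute digits iteratively via d_i = x_i mod 19, x_{i+1} = (x_i − d_i)/19. The first 5 digits are (1, 0, 17, 15, 3).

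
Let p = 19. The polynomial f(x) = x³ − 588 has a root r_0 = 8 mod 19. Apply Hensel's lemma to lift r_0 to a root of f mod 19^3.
r_2 = 6544 (mod 6859)

Hensel: r_{i+1} = r_i − f(r_i)/f′(r_i) mod 19^{i+2}, where f′(x) = 3x². Iterate:
  r_0 = 8 (mod 19)
  r_1 = 46 (mod 361)
  r_2 = 6544 (mod 6859)
Final: r = 6544 with f(r) ≡ 0 mod 19^3.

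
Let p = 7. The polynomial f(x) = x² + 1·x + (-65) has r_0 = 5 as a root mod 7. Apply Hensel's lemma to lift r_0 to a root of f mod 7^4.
r_3 = 467 (mod 2401)

Hensel: r_{i+1} = r_i − f(r_i)·(f′(r_i))^{-1} mod 7^{i+2}, f′(x) = 2x + 1. Iterate:
  r_0 = 5 (mod 7)
  r_1 = 26 (mod 49)
  r_2 = 124 (mod 343)
  r_3 = 467 (mod 2401)
Final: r = 467 satisfies f(r) ≡ 0 mod 7^4.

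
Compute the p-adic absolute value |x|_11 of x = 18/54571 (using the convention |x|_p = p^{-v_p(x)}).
|18/54571|_11 = 1331

Step 1 — compute v_11(x) by factoring powers of 11 out of the numerator and denominator: v_11(18/54571) = -3. Step 2 — apply |x|_p = p^{-v_p(x)} = 11^{3} = 1331.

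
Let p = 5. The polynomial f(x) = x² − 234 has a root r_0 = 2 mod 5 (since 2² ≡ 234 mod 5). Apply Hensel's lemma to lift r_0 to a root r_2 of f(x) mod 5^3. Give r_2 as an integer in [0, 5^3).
r_2 = 22 (mod 125)

Hensel's recurrence: r_{i+1} = r_i − f(r_i)·(f′(r_i))^{-1} mod 5^{i+2}, with f′(x) = 2x. Iterate:
  r_0 = 2 (mod 5)
  r_1 = 22 (mod 25)
  r_2 = 22 (mod 125)
Final: r_2 = 22, and one checks f(r_2) ≡ 0 mod 5^3.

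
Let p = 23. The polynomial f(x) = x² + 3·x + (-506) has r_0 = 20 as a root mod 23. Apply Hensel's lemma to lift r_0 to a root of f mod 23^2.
r_1 = 181 (mod 529)

Hensel: r_{i+1} = r_i − f(r_i)·(f′(r_i))^{-1} mod 23^{i+2}, f′(x) = 2x + 3. Iterate:
  r_0 = 20 (mod 23)
  r_1 = 181 (mod 529)
Final: r = 181 satisfies f(r) ≡ 0 mod 23^2.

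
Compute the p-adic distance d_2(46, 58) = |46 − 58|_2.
d_2(46, 58) = 1/4

Step 1 — x − y = 46 − 58 = -12. Step 2 — v_2(-12) = 2 (factor: -12 = −(2^2 · 3); the sign does not affect v_p). Step 3 — |x − y|_2 = 2^{-2} = 1/4.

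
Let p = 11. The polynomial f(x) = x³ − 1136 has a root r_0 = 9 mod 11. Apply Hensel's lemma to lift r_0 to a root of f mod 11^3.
r_2 = 53 (mod 1331)

Hensel: r_{i+1} = r_i − f(r_i)/f′(r_i) mod 11^{i+2}, where f′(x) = 3x². Iterate:
  r_0 = 9 (mod 11)
  r_1 = 53 (mod 121)
  r_2 = 53 (mod 1331)
Final: r = 53 with f(r) ≡ 0 mod 11^3.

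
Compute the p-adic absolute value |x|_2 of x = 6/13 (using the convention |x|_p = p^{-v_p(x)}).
|6/13|_2 = 1/2

Step 1 — compute v_2(x) by factoring powers of 2 out of the numerator and denominator: v_2(6/13) = 1. Step 2 — apply |x|_p = p^{-v_p(x)} = 2^{-1} = 1/2.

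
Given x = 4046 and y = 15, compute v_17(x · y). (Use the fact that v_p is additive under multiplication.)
v_17(60690) = 2

v_p(x) = 2 (factor: 4046 = 17^2 · 14); v_p(y) = 0 (factor: 15 = 17^0 · 15). Additivity: v_p(xy) = v_p(x) + v_p(y) = 2 + 0 = 2. (Direct check: xy = 60690 = 17^2 · (210).)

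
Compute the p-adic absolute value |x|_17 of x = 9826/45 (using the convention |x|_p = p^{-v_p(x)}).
|9826/45|_17 = 1/4913

Step 1 — compute v_17(x) by factoring powers of 17 out of the numerator and denominator: v_17(9826/45) = 3. Step 2 — apply |x|_p = p^{-v_p(x)} = 17^{-3} = 1/4913.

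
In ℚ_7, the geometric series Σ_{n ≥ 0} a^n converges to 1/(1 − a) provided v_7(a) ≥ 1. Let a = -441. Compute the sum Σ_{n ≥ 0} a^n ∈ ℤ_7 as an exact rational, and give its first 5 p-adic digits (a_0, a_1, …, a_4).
Σ a^n = 1/(1 − a) = 1/442;  first 5 digits = (1, 0, 5, 5, 3)

v_7(a) = 2 ≥ 1, so the series converges in ℤ_7 to 1/(1 − a) = 1/(1 − (-441)) = 1/442. Expand this rational in ℤ_7: compute digits iteratively via d_i = x_i mod 7, x_{i+1} = (x_i − d_i)/7. The first 5 digits are (1, 0, 5, 5, 3).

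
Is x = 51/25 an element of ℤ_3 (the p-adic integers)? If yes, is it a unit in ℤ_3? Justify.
x ∈ ℤ_3 but not a unit; v_3(x) = 1 > 0

ℤ_3 = {x ∈ ℚ_3 : v_3(x) ≥ 0} and ℤ_3^× = {x ∈ ℤ_3 : v_3(x) = 0}. Here v_3(51/25) = v_3(num) − v_3(den) = 1; compare against these criteria.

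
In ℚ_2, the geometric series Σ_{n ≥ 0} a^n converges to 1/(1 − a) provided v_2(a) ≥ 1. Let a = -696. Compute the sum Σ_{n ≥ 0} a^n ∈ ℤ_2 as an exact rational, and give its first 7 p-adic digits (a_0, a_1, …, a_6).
Σ a^n = 1/(1 − a) = 1/697;  first 7 digits = (1, 0, 0, 1, 0, 0, 0)

v_2(a) = 3 ≥ 1, so the series converges in ℤ_2 to 1/(1 − a) = 1/(1 − (-696)) = 1/697. Expand this rational in ℤ_2: compute digits iteratively via d_i = x_i mod 2, x_{i+1} = (x_i − d_i)/2. The first 7 digits are (1, 0, 0, 1, 0, 0, 0).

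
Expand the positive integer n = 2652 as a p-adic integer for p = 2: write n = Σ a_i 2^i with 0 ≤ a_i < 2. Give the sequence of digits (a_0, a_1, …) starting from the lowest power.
(a_0, a_1, …) = (0, 0, 1, 1, 1, 0, 1, 0, 0, 1, 0, 1)

Repeated division by 2 gives the digits low-to-high: 2652 = 1·2^2 + 1·2^3 + 1·2^4 + 1·2^6 + 1·2^9 + 1·2^11. Digit sequence: (0, 0, 1, 1, 1, 0, 1, 0, 0, 1, 0, 1).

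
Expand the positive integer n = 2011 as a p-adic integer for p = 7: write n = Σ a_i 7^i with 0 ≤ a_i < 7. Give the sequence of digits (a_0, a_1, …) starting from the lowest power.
(a_0, a_1, …) = (2, 0, 6, 5)

Repeated division by 7 gives the digits low-to-high: 2011 = 2 + 6·7^2 + 5·7^3. Digit sequence: (2, 0, 6, 5).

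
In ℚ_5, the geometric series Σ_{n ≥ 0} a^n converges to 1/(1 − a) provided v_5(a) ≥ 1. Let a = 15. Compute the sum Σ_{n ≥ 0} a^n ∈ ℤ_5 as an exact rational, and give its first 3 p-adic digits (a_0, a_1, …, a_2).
Σ a^n = 1/(1 − a) = -1/14;  first 3 digits = (1, 3, 4)

v_5(a) = 1 ≥ 1, so the series converges in ℤ_5 to 1/(1 − a) = 1/(1 − 15) = -1/14. Expand this rational in ℤ_5: compute digits iteratively via d_i = x_i mod 5, x_{i+1} = (x_i − d_i)/5. The first 3 digits are (1, 3, 4).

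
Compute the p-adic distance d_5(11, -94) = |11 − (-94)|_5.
d_5(11, -94) = 1/5

Step 1 — x − y = 11 − (-94) = 105. Step 2 — v_5(105) = 1 (factor: 105 = (5^1 · 21); the sign does not affect v_p). Step 3 — |x − y|_5 = 5^{-1} = 1/5.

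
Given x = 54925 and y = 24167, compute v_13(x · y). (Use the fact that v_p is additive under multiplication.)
v_13(1327372475) = 6

v_p(x) = 3 (factor: 54925 = 13^3 · 25); v_p(y) = 3 (factor: 24167 = 13^3 · 11). Additivity: v_p(xy) = v_p(x) + v_p(y) = 3 + 3 = 6. (Direct check: xy = 1327372475 = 13^6 · (275).)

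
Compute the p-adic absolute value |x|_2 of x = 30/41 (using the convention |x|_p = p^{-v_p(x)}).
|30/41|_2 = 1/2

Step 1 — compute v_2(x) by factoring powers of 2 out of the numerator and denominator: v_2(30/41) = 1. Step 2 — apply |x|_p = p^{-v_p(x)} = 2^{-1} = 1/2.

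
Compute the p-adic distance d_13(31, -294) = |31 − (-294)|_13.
d_13(31, -294) = 1/13

Step 1 — x − y = 31 − (-294) = 325. Step 2 — v_13(325) = 1 (factor: 325 = (13^1 · 25); the sign does not affect v_p). Step 3 — |x − y|_13 = 13^{-1} = 1/13.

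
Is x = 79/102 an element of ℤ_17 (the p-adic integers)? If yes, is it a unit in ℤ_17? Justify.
x ∉ ℤ_17 (v_17(x) = -1 < 0)

ℤ_17 = {x ∈ ℚ_17 : v_17(x) ≥ 0} and ℤ_17^× = {x ∈ ℤ_17 : v_17(x) = 0}. Here v_17(79/102) = v_17(num) − v_17(den) = -1; compare against these criteria.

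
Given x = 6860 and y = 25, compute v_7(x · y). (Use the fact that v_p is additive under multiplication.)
v_7(171500) = 3

v_p(x) = 3 (factor: 6860 = 7^3 · 20); v_p(y) = 0 (factor: 25 = 7^0 · 25). Additivity: v_p(xy) = v_p(x) + v_p(y) = 3 + 0 = 3. (Direct check: xy = 171500 = 7^3 · (500).)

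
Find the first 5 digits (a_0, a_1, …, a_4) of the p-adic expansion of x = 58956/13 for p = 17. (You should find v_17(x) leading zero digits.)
(a_0, …, a_4) = (0, 0, 0, 14, 11)

v_17(58956/13) = 3, so a_0 = ... = a_2 = 0. Factor out: x = 17^3 · u with u = 12/13 a unit in ℤ_17. Expand u iteratively via a_{v+i} = u_i mod 17, u_{i+1} = (u_i − a_{v+i})/17:
  u_0 = 12/13;  a_3 = 14;  u_1 = (u_0 − 14)/17 = -10/13
  u_1 = -10/13;  a_4 = 11;  u_2 = (u_1 − 11)/17 = -9/13
Digits: (0, 0, 0, 14, 11).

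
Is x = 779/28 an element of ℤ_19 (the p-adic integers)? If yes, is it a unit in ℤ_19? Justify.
x ∈ ℤ_19 but not a unit; v_19(x) = 1 > 0

ℤ_19 = {x ∈ ℚ_19 : v_19(x) ≥ 0} and ℤ_19^× = {x ∈ ℤ_19 : v_19(x) = 0}. Here v_19(779/28) = v_19(num) − v_19(den) = 1; compare against these criteria.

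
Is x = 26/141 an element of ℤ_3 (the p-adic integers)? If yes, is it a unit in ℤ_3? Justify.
x ∉ ℤ_3 (v_3(x) = -1 < 0)

ℤ_3 = {x ∈ ℚ_3 : v_3(x) ≥ 0} and ℤ_3^× = {x ∈ ℤ_3 : v_3(x) = 0}. Here v_3(26/141) = v_3(num) − v_3(den) = -1; compare against these criteria.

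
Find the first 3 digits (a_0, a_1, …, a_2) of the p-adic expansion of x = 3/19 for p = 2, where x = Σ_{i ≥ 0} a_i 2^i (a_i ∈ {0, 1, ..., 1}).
(a_0, …, a_2) = (1, 0, 0)

v_2(3/19) = 0 (numerator and denominator both coprime to 2), so x ∈ ℤ_2^×. Compute digits iteratively via a_i = x_i mod 2, x_{i+1} = (x_i − a_i)/2, with x_0 = x:
  x_0 = 3/19;  a_0 = 1;  x_1 = (x_0 − 1)/2 = -8/19
  x_1 = -8/19;  a_1 = 0;  x_2 = (x_1 − 0)/2 = -4/19
  x_2 = -4/19;  a_2 = 0;  x_3 = (x_2 − 0)/2 = -2/19
Digits: (1, 0, 0).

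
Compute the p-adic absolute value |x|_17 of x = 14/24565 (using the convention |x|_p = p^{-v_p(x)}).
|14/24565|_17 = 4913

Step 1 — compute v_17(x) by factoring powers of 17 out of the numerator and denominator: v_17(14/24565) = -3. Step 2 — apply |x|_p = p^{-v_p(x)} = 17^{3} = 4913.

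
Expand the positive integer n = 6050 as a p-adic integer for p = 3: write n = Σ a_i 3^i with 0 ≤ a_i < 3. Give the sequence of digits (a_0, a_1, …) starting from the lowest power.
(a_0, a_1, …) = (2, 0, 0, 2, 2, 0, 2, 2)

Repeated division by 3 gives the digits low-to-high: 6050 = 2 + 2·3^3 + 2·3^4 + 2·3^6 + 2·3^7. Digit sequence: (2, 0, 0, 2, 2, 0, 2, 2).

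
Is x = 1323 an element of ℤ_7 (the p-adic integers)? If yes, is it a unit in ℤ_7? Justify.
x ∈ ℤ_7 but not a unit; v_7(x) = 2 > 0

ℤ_7 = {x ∈ ℚ_7 : v_7(x) ≥ 0} and ℤ_7^× = {x ∈ ℤ_7 : v_7(x) = 0}. Here v_7(1323) = v_7(num) − v_7(den) = 2; compare against these criteria.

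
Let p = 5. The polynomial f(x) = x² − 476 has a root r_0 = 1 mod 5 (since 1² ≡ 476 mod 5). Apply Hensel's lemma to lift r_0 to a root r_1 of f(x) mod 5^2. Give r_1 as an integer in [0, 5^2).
r_1 = 1 (mod 25)

Hensel's recurrence: r_{i+1} = r_i − f(r_i)·(f′(r_i))^{-1} mod 5^{i+2}, with f′(x) = 2x. Iterate:
  r_0 = 1 (mod 5)
  r_1 = 1 (mod 25)
Final: r_1 = 1, and one checks f(r_1) ≡ 0 mod 5^2.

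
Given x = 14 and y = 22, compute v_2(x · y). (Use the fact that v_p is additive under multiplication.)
v_2(308) = 2

v_p(x) = 1 (factor: 14 = 2^1 · 7); v_p(y) = 1 (factor: 22 = 2^1 · 11). Additivity: v_p(xy) = v_p(x) + v_p(y) = 1 + 1 = 2. (Direct check: xy = 308 = 2^2 · (77).)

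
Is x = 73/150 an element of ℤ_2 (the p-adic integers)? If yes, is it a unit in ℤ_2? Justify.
x ∉ ℤ_2 (v_2(x) = -1 < 0)

ℤ_2 = {x ∈ ℚ_2 : v_2(x) ≥ 0} and ℤ_2^× = {x ∈ ℤ_2 : v_2(x) = 0}. Here v_2(73/150) = v_2(num) − v_2(den) = -1; compare against these criteria.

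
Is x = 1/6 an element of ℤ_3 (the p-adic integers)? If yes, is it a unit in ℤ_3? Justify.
x ∉ ℤ_3 (v_3(x) = -1 < 0)

ℤ_3 = {x ∈ ℚ_3 : v_3(x) ≥ 0} and ℤ_3^× = {x ∈ ℤ_3 : v_3(x) = 0}. Here v_3(1/6) = v_3(num) − v_3(den) = -1; compare against these criteria.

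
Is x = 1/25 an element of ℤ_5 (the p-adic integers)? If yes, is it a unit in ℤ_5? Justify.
x ∉ ℤ_5 (v_5(x) = -2 < 0)

ℤ_5 = {x ∈ ℚ_5 : v_5(x) ≥ 0} and ℤ_5^× = {x ∈ ℤ_5 : v_5(x) = 0}. Here v_5(1/25) = v_5(num) − v_5(den) = -2; compare against these criteria.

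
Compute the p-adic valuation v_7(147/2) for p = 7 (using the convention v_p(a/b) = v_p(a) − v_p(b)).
v_7(147/2) = 2

Factor powers of 7 from the numerator and denominator of the reduced fraction: 147 = 7^2 · 3 and 2 = 7^0 · 2. Apply v_p(a/b) = v_p(a) − v_p(b): v_7(147/2) = 2 − 0 = 2.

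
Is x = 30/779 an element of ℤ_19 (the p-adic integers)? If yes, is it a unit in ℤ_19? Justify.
x ∉ ℤ_19 (v_19(x) = -1 < 0)

ℤ_19 = {x ∈ ℚ_19 : v_19(x) ≥ 0} and ℤ_19^× = {x ∈ ℤ_19 : v_19(x) = 0}. Here v_19(30/779) = v_19(num) − v_19(den) = -1; compare against these criteria.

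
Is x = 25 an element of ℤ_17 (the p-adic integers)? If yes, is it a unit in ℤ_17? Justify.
x ∈ ℤ_17^× (unit); v_17(x) = 0

ℤ_17 = {x ∈ ℚ_17 : v_17(x) ≥ 0} and ℤ_17^× = {x ∈ ℤ_17 : v_17(x) = 0}. Here v_17(25) = v_17(num) − v_17(den) = 0; compare against these criteria.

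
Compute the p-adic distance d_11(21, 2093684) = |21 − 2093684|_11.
d_11(21, 2093684) = 1/161051

Step 1 — x − y = 21 − 2093684 = -2093663. Step 2 — v_11(-2093663) = 5 (factor: -2093663 = −(11^5 · 13); the sign does not affect v_p). Step 3 — |x − y|_11 = 11^{-5} = 1/161051.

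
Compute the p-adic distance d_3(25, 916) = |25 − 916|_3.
d_3(25, 916) = 1/81

Step 1 — x − y = 25 − 916 = -891. Step 2 — v_3(-891) = 4 (factor: -891 = −(3^4 · 11); the sign does not affect v_p). Step 3 — |x − y|_3 = 3^{-4} = 1/81.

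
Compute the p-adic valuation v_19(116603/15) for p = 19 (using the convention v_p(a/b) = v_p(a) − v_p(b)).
v_19(116603/15) = 3

Factor powers of 19 from the numerator and denominator of the reduced fraction: 116603 = 19^3 · 17 and 15 = 19^0 · 15. Apply v_p(a/b) = v_p(a) − v_p(b): v_19(116603/15) = 3 − 0 = 3.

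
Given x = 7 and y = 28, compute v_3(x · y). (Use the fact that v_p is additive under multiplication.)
v_3(196) = 0

v_p(x) = 0 (factor: 7 = 3^0 · 7); v_p(y) = 0 (factor: 28 = 3^0 · 28). Additivity: v_p(xy) = v_p(x) + v_p(y) = 0 + 0 = 0. (Direct check: xy = 196 = 3^0 · (196).)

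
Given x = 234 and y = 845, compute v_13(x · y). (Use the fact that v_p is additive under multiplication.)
v_13(197730) = 3

v_p(x) = 1 (factor: 234 = 13^1 · 18); v_p(y) = 2 (factor: 845 = 13^2 · 5). Additivity: v_p(xy) = v_p(x) + v_p(y) = 1 + 2 = 3. (Direct check: xy = 197730 = 13^3 · (90).)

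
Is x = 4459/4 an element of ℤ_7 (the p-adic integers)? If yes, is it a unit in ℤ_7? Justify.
x ∈ ℤ_7 but not a unit; v_7(x) = 3 > 0

ℤ_7 = {x ∈ ℚ_7 : v_7(x) ≥ 0} and ℤ_7^× = {x ∈ ℤ_7 : v_7(x) = 0}. Here v_7(4459/4) = v_7(num) − v_7(den) = 3; compare against these criteria.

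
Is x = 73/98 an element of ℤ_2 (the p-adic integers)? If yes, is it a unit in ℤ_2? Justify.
x ∉ ℤ_2 (v_2(x) = -1 < 0)

ℤ_2 = {x ∈ ℚ_2 : v_2(x) ≥ 0} and ℤ_2^× = {x ∈ ℤ_2 : v_2(x) = 0}. Here v_2(73/98) = v_2(num) − v_2(den) = -1; compare against these criteria.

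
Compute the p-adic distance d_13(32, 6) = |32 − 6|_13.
d_13(32, 6) = 1/13

Step 1 — x − y = 32 − 6 = 26. Step 2 — v_13(26) = 1 (factor: 26 = (13^1 · 2); the sign does not affect v_p). Step 3 — |x − y|_13 = 13^{-1} = 1/13.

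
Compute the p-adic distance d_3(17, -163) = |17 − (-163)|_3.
d_3(17, -163) = 1/9

Step 1 — x − y = 17 − (-163) = 180. Step 2 — v_3(180) = 2 (factor: 180 = (3^2 · 20); the sign does not affect v_p). Step 3 — |x − y|_3 = 3^{-2} = 1/9.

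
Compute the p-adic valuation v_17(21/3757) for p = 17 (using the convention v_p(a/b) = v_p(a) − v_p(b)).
v_17(21/3757) = -2

Factor powers of 17 from the numerator and denominator of the reduced fraction: 21 = 17^0 · 21 and 3757 = 17^2 · 13. Apply v_p(a/b) = v_p(a) − v_p(b): v_17(21/3757) = 0 − 2 = -2.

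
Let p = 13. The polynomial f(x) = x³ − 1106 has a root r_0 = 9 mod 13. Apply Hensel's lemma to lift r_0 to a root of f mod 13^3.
r_2 = 126 (mod 2197)

Hensel: r_{i+1} = r_i − f(r_i)/f′(r_i) mod 13^{i+2}, where f′(x) = 3x². Iterate:
  r_0 = 9 (mod 13)
  r_1 = 126 (mod 169)
  r_2 = 126 (mod 2197)
Final: r = 126 with f(r) ≡ 0 mod 13^3.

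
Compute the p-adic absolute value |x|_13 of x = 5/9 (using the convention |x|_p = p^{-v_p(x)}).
|5/9|_13 = 1

Step 1 — compute v_13(x) by factoring powers of 13 out of the numerator and denominator: v_13(5/9) = 0. Step 2 — apply |x|_p = p^{-v_p(x)} = 13^{0} = 1.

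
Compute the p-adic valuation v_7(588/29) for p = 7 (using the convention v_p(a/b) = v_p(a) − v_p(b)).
v_7(588/29) = 2

Factor powers of 7 from the numerator and denominator of the reduced fraction: 588 = 7^2 · 12 and 29 = 7^0 · 29. Apply v_p(a/b) = v_p(a) − v_p(b): v_7(588/29) = 2 − 0 = 2.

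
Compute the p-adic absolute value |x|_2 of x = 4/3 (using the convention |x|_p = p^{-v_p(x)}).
|4/3|_2 = 1/4

Step 1 — compute v_2(x) by factoring powers of 2 out of the numerator and denominator: v_2(4/3) = 2. Step 2 — apply |x|_p = p^{-v_p(x)} = 2^{-2} = 1/4.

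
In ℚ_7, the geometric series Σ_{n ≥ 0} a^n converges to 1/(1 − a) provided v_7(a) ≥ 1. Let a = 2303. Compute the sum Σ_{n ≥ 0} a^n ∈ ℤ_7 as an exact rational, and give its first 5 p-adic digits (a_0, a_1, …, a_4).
Σ a^n = 1/(1 − a) = -1/2302;  first 5 digits = (1, 0, 5, 6, 4)

v_7(a) = 2 ≥ 1, so the series converges in ℤ_7 to 1/(1 − a) = 1/(1 − 2303) = -1/2302. Expand this rational in ℤ_7: compute digits iteratively via d_i = x_i mod 7, x_{i+1} = (x_i − d_i)/7. The first 5 digits are (1, 0, 5, 6, 4).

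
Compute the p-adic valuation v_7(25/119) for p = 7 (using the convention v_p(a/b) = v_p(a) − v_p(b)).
v_7(25/119) = -1

Factor powers of 7 from the numerator and denominator of the reduced fraction: 25 = 7^0 · 25 and 119 = 7^1 · 17. Apply v_p(a/b) = v_p(a) − v_p(b): v_7(25/119) = 0 − 1 = -1.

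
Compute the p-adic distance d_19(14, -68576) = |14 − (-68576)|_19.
d_19(14, -68576) = 1/6859

Step 1 — x − y = 14 − (-68576) = 68590. Step 2 — v_19(68590) = 3 (factor: 68590 = (19^3 · 10); the sign does not affect v_p). Step 3 — |x − y|_19 = 19^{-3} = 1/6859.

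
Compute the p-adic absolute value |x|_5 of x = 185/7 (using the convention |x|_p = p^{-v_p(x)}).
|185/7|_5 = 1/5

Step 1 — compute v_5(x) by factoring powers of 5 out of the numerator and denominator: v_5(185/7) = 1. Step 2 — apply |x|_p = p^{-v_p(x)} = 5^{-1} = 1/5.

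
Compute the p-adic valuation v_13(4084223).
v_13(4084223) = 5

v_13(n) is the largest exponent k such that 13^k divides n. Factor out: 4084223 = 13^5 · 11. (Sign doesn't affect v_p.) So v_13(4084223) = 5.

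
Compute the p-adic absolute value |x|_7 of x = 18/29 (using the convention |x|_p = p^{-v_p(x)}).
|18/29|_7 = 1

Step 1 — compute v_7(x) by factoring powers of 7 out of the numerator and denominator: v_7(18/29) = 0. Step 2 — apply |x|_p = p^{-v_p(x)} = 7^{0} = 1.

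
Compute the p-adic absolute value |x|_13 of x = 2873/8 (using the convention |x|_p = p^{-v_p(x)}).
|2873/8|_13 = 1/169

Step 1 — compute v_13(x) by factoring powers of 13 out of the numerator and denominator: v_13(2873/8) = 2. Step 2 — apply |x|_p = p^{-v_p(x)} = 13^{-2} = 1/169.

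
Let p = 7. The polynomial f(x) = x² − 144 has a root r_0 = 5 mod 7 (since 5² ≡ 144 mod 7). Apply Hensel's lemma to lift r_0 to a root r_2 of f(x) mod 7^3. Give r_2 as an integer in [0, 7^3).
r_2 = 12 (mod 343)

Hensel's recurrence: r_{i+1} = r_i − f(r_i)·(f′(r_i))^{-1} mod 7^{i+2}, with f′(x) = 2x. Iterate:
  r_0 = 5 (mod 7)
  r_1 = 12 (mod 49)
  r_2 = 12 (mod 343)
Final: r_2 = 12, and one checks f(r_2) ≡ 0 mod 7^3.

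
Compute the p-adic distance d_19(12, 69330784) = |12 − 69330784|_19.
d_19(12, 69330784) = 1/2476099

Step 1 — x − y = 12 − 69330784 = -69330772. Step 2 — v_19(-69330772) = 5 (factor: -69330772 = −(19^5 · 28); the sign does not affect v_p). Step 3 — |x − y|_19 = 19^{-5} = 1/2476099.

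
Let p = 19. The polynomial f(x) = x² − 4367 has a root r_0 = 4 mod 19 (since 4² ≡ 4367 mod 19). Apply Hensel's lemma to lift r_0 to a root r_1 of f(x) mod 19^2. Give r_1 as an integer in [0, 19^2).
r_1 = 232 (mod 361)

Hensel's recurrence: r_{i+1} = r_i − f(r_i)·(f′(r_i))^{-1} mod 19^{i+2}, with f′(x) = 2x. Iterate:
  r_0 = 4 (mod 19)
  r_1 = 232 (mod 361)
Final: r_1 = 232, and one checks f(r_1) ≡ 0 mod 19^2.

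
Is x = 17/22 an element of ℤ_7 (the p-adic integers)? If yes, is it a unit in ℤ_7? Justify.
x ∈ ℤ_7^× (unit); v_7(x) = 0

ℤ_7 = {x ∈ ℚ_7 : v_7(x) ≥ 0} and ℤ_7^× = {x ∈ ℤ_7 : v_7(x) = 0}. Here v_7(17/22) = v_7(num) − v_7(den) = 0; compare against these criteria.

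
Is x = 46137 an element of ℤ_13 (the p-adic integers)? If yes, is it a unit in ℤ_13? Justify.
x ∈ ℤ_13 but not a unit; v_13(x) = 3 > 0

ℤ_13 = {x ∈ ℚ_13 : v_13(x) ≥ 0} and ℤ_13^× = {x ∈ ℤ_13 : v_13(x) = 0}. Here v_13(46137) = v_13(num) − v_13(den) = 3; compare against these criteria.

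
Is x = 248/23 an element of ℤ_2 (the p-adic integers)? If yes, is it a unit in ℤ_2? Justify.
x ∈ ℤ_2 but not a unit; v_2(x) = 3 > 0

ℤ_2 = {x ∈ ℚ_2 : v_2(x) ≥ 0} and ℤ_2^× = {x ∈ ℤ_2 : v_2(x) = 0}. Here v_2(248/23) = v_2(num) − v_2(den) = 3; compare against these criteria.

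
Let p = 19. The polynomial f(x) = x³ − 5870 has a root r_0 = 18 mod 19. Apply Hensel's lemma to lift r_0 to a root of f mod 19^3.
r_2 = 4483 (mod 6859)

Hensel: r_{i+1} = r_i − f(r_i)/f′(r_i) mod 19^{i+2}, where f′(x) = 3x². Iterate:
  r_0 = 18 (mod 19)
  r_1 = 151 (mod 361)
  r_2 = 4483 (mod 6859)
Final: r = 4483 with f(r) ≡ 0 mod 19^3.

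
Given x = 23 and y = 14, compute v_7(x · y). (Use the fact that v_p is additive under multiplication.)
v_7(322) = 1

v_p(x) = 0 (factor: 23 = 7^0 · 23); v_p(y) = 1 (factor: 14 = 7^1 · 2). Additivity: v_p(xy) = v_p(x) + v_p(y) = 0 + 1 = 1. (Direct check: xy = 322 = 7^1 · (46).)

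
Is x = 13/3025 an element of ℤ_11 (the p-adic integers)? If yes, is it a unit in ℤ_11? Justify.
x ∉ ℤ_11 (v_11(x) = -2 < 0)

ℤ_11 = {x ∈ ℚ_11 : v_11(x) ≥ 0} and ℤ_11^× = {x ∈ ℤ_11 : v_11(x) = 0}. Here v_11(13/3025) = v_11(num) − v_11(den) = -2; compare against these criteria.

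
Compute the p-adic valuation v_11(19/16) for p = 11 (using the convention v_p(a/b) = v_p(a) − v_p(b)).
v_11(19/16) = 0

Factor powers of 11 from the numerator and denominator of the reduced fraction: 19 = 11^0 · 19 and 16 = 11^0 · 16. Apply v_p(a/b) = v_p(a) − v_p(b): v_11(19/16) = 0 − 0 = 0.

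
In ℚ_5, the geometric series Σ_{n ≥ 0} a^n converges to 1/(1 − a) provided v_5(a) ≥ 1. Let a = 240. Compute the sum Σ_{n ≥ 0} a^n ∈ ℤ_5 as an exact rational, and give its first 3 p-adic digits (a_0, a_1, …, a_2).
Σ a^n = 1/(1 − a) = -1/239;  first 3 digits = (1, 3, 3)

v_5(a) = 1 ≥ 1, so the series converges in ℤ_5 to 1/(1 − a) = 1/(1 − 240) = -1/239. Expand this rational in ℤ_5: compute digits iteratively via d_i = x_i mod 5, x_{i+1} = (x_i − d_i)/5. The first 3 digits are (1, 3, 3).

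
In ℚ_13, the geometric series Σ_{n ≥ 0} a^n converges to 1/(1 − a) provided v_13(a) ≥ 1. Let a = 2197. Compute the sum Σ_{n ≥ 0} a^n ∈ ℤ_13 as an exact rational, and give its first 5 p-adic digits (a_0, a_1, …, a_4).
Σ a^n = 1/(1 − a) = -1/2196;  first 5 digits = (1, 0, 0, 1, 0)

v_13(a) = 3 ≥ 1, so the series converges in ℤ_13 to 1/(1 − a) = 1/(1 − 2197) = -1/2196. Expand this rational in ℤ_13: compute digits iteratively via d_i = x_i mod 13, x_{i+1} = (x_i − d_i)/13. The first 5 digits are (1, 0, 0, 1, 0).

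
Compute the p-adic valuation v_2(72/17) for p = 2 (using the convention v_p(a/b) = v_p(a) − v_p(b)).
v_2(72/17) = 3

Factor powers of 2 from the numerator and denominator of the reduced fraction: 72 = 2^3 · 9 and 17 = 2^0 · 17. Apply v_p(a/b) = v_p(a) − v_p(b): v_2(72/17) = 3 − 0 = 3.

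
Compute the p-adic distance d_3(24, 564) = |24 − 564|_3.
d_3(24, 564) = 1/27

Step 1 — x − y = 24 − 564 = -540. Step 2 — v_3(-540) = 3 (factor: -540 = −(3^3 · 20); the sign does not affect v_p). Step 3 — |x − y|_3 = 3^{-3} = 1/27.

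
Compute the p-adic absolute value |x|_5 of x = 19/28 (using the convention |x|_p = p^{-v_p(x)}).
|19/28|_5 = 1

Step 1 — compute v_5(x) by factoring powers of 5 out of the numerator and denominator: v_5(19/28) = 0. Step 2 — apply |x|_p = p^{-v_p(x)} = 5^{0} = 1.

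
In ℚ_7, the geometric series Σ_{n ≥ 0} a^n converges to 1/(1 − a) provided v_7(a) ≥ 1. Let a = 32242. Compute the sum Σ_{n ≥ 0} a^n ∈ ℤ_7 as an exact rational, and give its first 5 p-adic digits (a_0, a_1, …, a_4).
Σ a^n = 1/(1 − a) = -1/32241;  first 5 digits = (1, 0, 0, 3, 6)

v_7(a) = 3 ≥ 1, so the series converges in ℤ_7 to 1/(1 − a) = 1/(1 − 32242) = -1/32241. Expand this rational in ℤ_7: compute digits iteratively via d_i = x_i mod 7, x_{i+1} = (x_i − d_i)/7. The first 5 digits are (1, 0, 0, 3, 6).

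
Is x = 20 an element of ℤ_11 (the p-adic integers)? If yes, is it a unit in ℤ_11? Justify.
x ∈ ℤ_11^× (unit); v_11(x) = 0

ℤ_11 = {x ∈ ℚ_11 : v_11(x) ≥ 0} and ℤ_11^× = {x ∈ ℤ_11 : v_11(x) = 0}. Here v_11(20) = v_11(num) − v_11(den) = 0; compare against these criteria.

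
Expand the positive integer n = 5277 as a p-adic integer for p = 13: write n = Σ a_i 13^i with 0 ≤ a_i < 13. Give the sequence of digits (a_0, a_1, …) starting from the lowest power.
(a_0, a_1, …) = (12, 2, 5, 2)

Repeated division by 13 gives the digits low-to-high: 5277 = 12 + 2·13^1 + 5·13^2 + 2·13^3. Digit sequence: (12, 2, 5, 2).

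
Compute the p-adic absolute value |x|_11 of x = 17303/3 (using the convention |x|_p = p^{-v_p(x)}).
|17303/3|_11 = 1/1331

Step 1 — compute v_11(x) by factoring powers of 11 out of the numerator and denominator: v_11(17303/3) = 3. Step 2 — apply |x|_p = p^{-v_p(x)} = 11^{-3} = 1/1331.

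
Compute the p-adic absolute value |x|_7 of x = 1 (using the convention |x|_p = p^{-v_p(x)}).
|1|_7 = 1

Step 1 — compute v_7(x) by factoring powers of 7 out of the numerator and denominator: v_7(1) = 0. Step 2 — apply |x|_p = p^{-v_p(x)} = 7^{0} = 1.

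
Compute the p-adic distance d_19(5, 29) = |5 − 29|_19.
d_19(5, 29) = 1

Step 1 — x − y = 5 − 29 = -24. Step 2 — v_19(-24) = 0 (factor: -24 = −(19^0 · 24); the sign does not affect v_p). Step 3 — |x − y|_19 = 19^{0} = 1.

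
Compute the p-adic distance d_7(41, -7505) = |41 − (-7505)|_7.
d_7(41, -7505) = 1/343

Step 1 — x − y = 41 − (-7505) = 7546. Step 2 — v_7(7546) = 3 (factor: 7546 = (7^3 · 22); the sign does not affect v_p). Step 3 — |x − y|_7 = 7^{-3} = 1/343.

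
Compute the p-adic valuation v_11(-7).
v_11(-7) = 0

v_11(n) is the largest exponent k such that 11^k divides n. Factor out: -7 = -11^0 · 7. (Sign doesn't affect v_p.) So v_11(-7) = 0.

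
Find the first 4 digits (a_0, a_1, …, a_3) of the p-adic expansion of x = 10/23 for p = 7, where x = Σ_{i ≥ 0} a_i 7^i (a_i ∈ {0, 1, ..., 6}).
(a_0, …, a_3) = (5, 3, 1, 1)

v_7(10/23) = 0 (numerator and denominator both coprime to 7), so x ∈ ℤ_7^×. Compute digits iteratively via a_i = x_i mod 7, x_{i+1} = (x_i − a_i)/7, with x_0 = x:
  x_0 = 10/23;  a_0 = 5;  x_1 = (x_0 − 5)/7 = -15/23
  x_1 = -15/23;  a_1 = 3;  x_2 = (x_1 − 3)/7 = -12/23
  x_2 = -12/23;  a_2 = 1;  x_3 = (x_2 − 1)/7 = -5/23
  x_3 = -5/23;  a_3 = 1;  x_4 = (x_3 − 1)/7 = -4/23
Digits: (5, 3, 1, 1).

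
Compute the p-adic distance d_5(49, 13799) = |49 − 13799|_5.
d_5(49, 13799) = 1/625

Step 1 — x − y = 49 − 13799 = -13750. Step 2 — v_5(-13750) = 4 (factor: -13750 = −(5^4 · 22); the sign does not affect v_p). Step 3 — |x − y|_5 = 5^{-4} = 1/625.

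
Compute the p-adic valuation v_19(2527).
v_19(2527) = 2

v_19(n) is the largest exponent k such that 19^k divides n. Factor out: 2527 = 19^2 · 7. (Sign doesn't affect v_p.) So v_19(2527) = 2.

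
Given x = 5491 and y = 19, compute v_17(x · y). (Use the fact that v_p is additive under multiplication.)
v_17(104329) = 2

v_p(x) = 2 (factor: 5491 = 17^2 · 19); v_p(y) = 0 (factor: 19 = 17^0 · 19). Additivity: v_p(xy) = v_p(x) + v_p(y) = 2 + 0 = 2. (Direct check: xy = 104329 = 17^2 · (361).)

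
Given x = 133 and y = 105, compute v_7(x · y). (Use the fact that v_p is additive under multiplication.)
v_7(13965) = 2

v_p(x) = 1 (factor: 133 = 7^1 · 19); v_p(y) = 1 (factor: 105 = 7^1 · 15). Additivity: v_p(xy) = v_p(x) + v_p(y) = 1 + 1 = 2. (Direct check: xy = 13965 = 7^2 · (285).)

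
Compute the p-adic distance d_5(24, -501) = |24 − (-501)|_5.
d_5(24, -501) = 1/25

Step 1 — x − y = 24 − (-501) = 525. Step 2 — v_5(525) = 2 (factor: 525 = (5^2 · 21); the sign does not affect v_p). Step 3 — |x − y|_5 = 5^{-2} = 1/25.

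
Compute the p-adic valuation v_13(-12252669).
v_13(-12252669) = 5

v_13(n) is the largest exponent k such that 13^k divides n. Factor out: -12252669 = -13^5 · 33. (Sign doesn't affect v_p.) So v_13(-12252669) = 5.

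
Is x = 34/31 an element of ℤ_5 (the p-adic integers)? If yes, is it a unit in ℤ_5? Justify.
x ∈ ℤ_5^× (unit); v_5(x) = 0

ℤ_5 = {x ∈ ℚ_5 : v_5(x) ≥ 0} and ℤ_5^× = {x ∈ ℤ_5 : v_5(x) = 0}. Here v_5(34/31) = v_5(num) − v_5(den) = 0; compare against these criteria.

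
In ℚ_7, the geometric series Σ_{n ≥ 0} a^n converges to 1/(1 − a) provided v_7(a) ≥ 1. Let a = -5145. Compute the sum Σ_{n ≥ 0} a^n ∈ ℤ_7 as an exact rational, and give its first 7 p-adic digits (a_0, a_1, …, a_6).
Σ a^n = 1/(1 − a) = 1/5146;  first 7 digits = (1, 0, 0, 6, 4, 6, 0)

v_7(a) = 3 ≥ 1, so the series converges in ℤ_7 to 1/(1 − a) = 1/(1 − (-5145)) = 1/5146. Expand this rational in ℤ_7: compute digits iteratively via d_i = x_i mod 7, x_{i+1} = (x_i − d_i)/7. The first 7 digits are (1, 0, 0, 6, 4, 6, 0).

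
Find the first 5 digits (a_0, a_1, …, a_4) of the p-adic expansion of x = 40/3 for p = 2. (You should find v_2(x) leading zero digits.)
(a_0, …, a_4) = (0, 0, 0, 1, 1)

v_2(40/3) = 3, so a_0 = ... = a_2 = 0. Factor out: x = 2^3 · u with u = 5/3 a unit in ℤ_2. Expand u iteratively via a_{v+i} = u_i mod 2, u_{i+1} = (u_i − a_{v+i})/2:
  u_0 = 5/3;  a_3 = 1;  u_1 = (u_0 − 1)/2 = 1/3
  u_1 = 1/3;  a_4 = 1;  u_2 = (u_1 − 1)/2 = -1/3
Digits: (0, 0, 0, 1, 1).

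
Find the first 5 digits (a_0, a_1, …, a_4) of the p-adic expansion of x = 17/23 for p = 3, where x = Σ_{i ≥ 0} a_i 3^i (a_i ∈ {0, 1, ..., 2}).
(a_0, …, a_4) = (1, 2, 1, 1, 0)

v_3(17/23) = 0 (numerator and denominator both coprime to 3), so x ∈ ℤ_3^×. Compute digits iteratively via a_i = x_i mod 3, x_{i+1} = (x_i − a_i)/3, with x_0 = x:
  x_0 = 17/23;  a_0 = 1;  x_1 = (x_0 − 1)/3 = -2/23
  x_1 = -2/23;  a_1 = 2;  x_2 = (x_1 − 2)/3 = -16/23
  x_2 = -16/23;  a_2 = 1;  x_3 = (x_2 − 1)/3 = -13/23
  x_3 = -13/23;  a_3 = 1;  x_4 = (x_3 − 1)/3 = -12/23
  x_4 = -12/23;  a_4 = 0;  x_5 = (x_4 − 0)/3 = -4/23
Digits: (1, 2, 1, 1, 0).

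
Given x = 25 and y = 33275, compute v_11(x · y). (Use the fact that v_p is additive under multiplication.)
v_11(831875) = 3

v_p(x) = 0 (factor: 25 = 11^0 · 25); v_p(y) = 3 (factor: 33275 = 11^3 · 25). Additivity: v_p(xy) = v_p(x) + v_p(y) = 0 + 3 = 3. (Direct check: xy = 831875 = 11^3 · (625).)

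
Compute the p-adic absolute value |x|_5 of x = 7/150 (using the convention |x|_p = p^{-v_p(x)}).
|7/150|_5 = 25

Step 1 — compute v_5(x) by factoring powers of 5 out of the numerator and denominator: v_5(7/150) = -2. Step 2 — apply |x|_p = p^{-v_p(x)} = 5^{2} = 25.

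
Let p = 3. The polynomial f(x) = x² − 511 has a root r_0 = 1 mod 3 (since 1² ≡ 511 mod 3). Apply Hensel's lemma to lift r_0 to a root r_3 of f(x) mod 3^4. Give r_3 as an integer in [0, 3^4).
r_3 = 76 (mod 81)

Hensel's recurrence: r_{i+1} = r_i − f(r_i)·(f′(r_i))^{-1} mod 3^{i+2}, with f′(x) = 2x. Iterate:
  r_0 = 1 (mod 3)
  r_1 = 4 (mod 9)
  r_2 = 22 (mod 27)
  r_3 = 76 (mod 81)
Final: r_3 = 76, and one checks f(r_3) ≡ 0 mod 3^4.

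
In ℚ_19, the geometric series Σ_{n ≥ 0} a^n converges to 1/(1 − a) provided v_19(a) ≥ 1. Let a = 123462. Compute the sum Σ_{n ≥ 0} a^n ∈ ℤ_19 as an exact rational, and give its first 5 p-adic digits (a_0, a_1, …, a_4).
Σ a^n = 1/(1 − a) = -1/123461;  first 5 digits = (1, 0, 0, 18, 0)

v_19(a) = 3 ≥ 1, so the series converges in ℤ_19 to 1/(1 − a) = 1/(1 − 123462) = -1/123461. Expand this rational in ℤ_19: compute digits iteratively via d_i = x_i mod 19, x_{i+1} = (x_i − d_i)/19. The first 5 digits are (1, 0, 0, 18, 0).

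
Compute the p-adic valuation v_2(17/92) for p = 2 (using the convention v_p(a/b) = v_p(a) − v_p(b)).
v_2(17/92) = -2

Factor powers of 2 from the numerator and denominator of the reduced fraction: 17 = 2^0 · 17 and 92 = 2^2 · 23. Apply v_p(a/b) = v_p(a) − v_p(b): v_2(17/92) = 0 − 2 = -2.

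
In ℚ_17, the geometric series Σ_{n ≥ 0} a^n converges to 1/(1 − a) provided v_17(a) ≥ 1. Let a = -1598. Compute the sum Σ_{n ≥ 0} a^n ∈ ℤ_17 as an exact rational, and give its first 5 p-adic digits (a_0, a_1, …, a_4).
Σ a^n = 1/(1 − a) = 1/1599;  first 5 digits = (1, 8, 7, 11, 12)

v_17(a) = 1 ≥ 1, so the series converges in ℤ_17 to 1/(1 − a) = 1/(1 − (-1598)) = 1/1599. Expand this rational in ℤ_17: compute digits iteratively via d_i = x_i mod 17, x_{i+1} = (x_i − d_i)/17. The first 5 digits are (1, 8, 7, 11, 12).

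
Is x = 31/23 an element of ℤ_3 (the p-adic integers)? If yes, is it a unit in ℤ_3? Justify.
x ∈ ℤ_3^× (unit); v_3(x) = 0

ℤ_3 = {x ∈ ℚ_3 : v_3(x) ≥ 0} and ℤ_3^× = {x ∈ ℤ_3 : v_3(x) = 0}. Here v_3(31/23) = v_3(num) − v_3(den) = 0; compare against these criteria.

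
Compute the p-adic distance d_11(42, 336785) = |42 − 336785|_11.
d_11(42, 336785) = 1/14641

Step 1 — x − y = 42 − 336785 = -336743. Step 2 — v_11(-336743) = 4 (factor: -336743 = −(11^4 · 23); the sign does not affect v_p). Step 3 — |x − y|_11 = 11^{-4} = 1/14641.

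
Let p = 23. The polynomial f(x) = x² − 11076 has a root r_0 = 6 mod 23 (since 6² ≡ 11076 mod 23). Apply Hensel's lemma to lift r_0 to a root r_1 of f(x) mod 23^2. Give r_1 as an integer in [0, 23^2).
r_1 = 397 (mod 529)

Hensel's recurrence: r_{i+1} = r_i − f(r_i)·(f′(r_i))^{-1} mod 23^{i+2}, with f′(x) = 2x. Iterate:
  r_0 = 6 (mod 23)
  r_1 = 397 (mod 529)
Final: r_1 = 397, and one checks f(r_1) ≡ 0 mod 23^2.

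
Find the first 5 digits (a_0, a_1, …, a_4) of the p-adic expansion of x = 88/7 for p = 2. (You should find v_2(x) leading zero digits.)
(a_0, …, a_4) = (0, 0, 0, 1, 0)

v_2(88/7) = 3, so a_0 = ... = a_2 = 0. Factor out: x = 2^3 · u with u = 11/7 a unit in ℤ_2. Expand u iteratively via a_{v+i} = u_i mod 2, u_{i+1} = (u_i − a_{v+i})/2:
  u_0 = 11/7;  a_3 = 1;  u_1 = (u_0 − 1)/2 = 2/7
  u_1 = 2/7;  a_4 = 0;  u_2 = (u_1 − 0)/2 = 1/7
Digits: (0, 0, 0, 1, 0).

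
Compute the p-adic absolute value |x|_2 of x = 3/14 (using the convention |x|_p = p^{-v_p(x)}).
|3/14|_2 = 2

Step 1 — compute v_2(x) by factoring powers of 2 out of the numerator and denominator: v_2(3/14) = -1. Step 2 — apply |x|_p = p^{-v_p(x)} = 2^{1} = 2.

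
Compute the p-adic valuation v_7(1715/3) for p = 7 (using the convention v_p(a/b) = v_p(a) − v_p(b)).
v_7(1715/3) = 3

Factor powers of 7 from the numerator and denominator of the reduced fraction: 1715 = 7^3 · 5 and 3 = 7^0 · 3. Apply v_p(a/b) = v_p(a) − v_p(b): v_7(1715/3) = 3 − 0 = 3.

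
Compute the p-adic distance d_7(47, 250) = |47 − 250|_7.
d_7(47, 250) = 1/7

Step 1 — x − y = 47 − 250 = -203. Step 2 — v_7(-203) = 1 (factor: -203 = −(7^1 · 29); the sign does not affect v_p). Step 3 — |x − y|_7 = 7^{-1} = 1/7.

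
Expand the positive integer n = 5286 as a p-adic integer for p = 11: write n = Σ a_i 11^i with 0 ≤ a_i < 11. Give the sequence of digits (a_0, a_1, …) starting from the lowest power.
(a_0, a_1, …) = (6, 7, 10, 3)

Repeated division by 11 gives the digits low-to-high: 5286 = 6 + 7·11^1 + 10·11^2 + 3·11^3. Digit sequence: (6, 7, 10, 3).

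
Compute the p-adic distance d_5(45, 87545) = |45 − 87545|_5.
d_5(45, 87545) = 1/3125

Step 1 — x − y = 45 − 87545 = -87500. Step 2 — v_5(-87500) = 5 (factor: -87500 = −(5^5 · 28); the sign does not affect v_p). Step 3 — |x − y|_5 = 5^{-5} = 1/3125.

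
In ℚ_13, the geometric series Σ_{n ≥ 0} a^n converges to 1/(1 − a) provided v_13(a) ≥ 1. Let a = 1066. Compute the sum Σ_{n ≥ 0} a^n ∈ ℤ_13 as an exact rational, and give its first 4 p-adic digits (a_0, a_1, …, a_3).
Σ a^n = 1/(1 − a) = -1/1065;  first 4 digits = (1, 4, 9, 9)

v_13(a) = 1 ≥ 1, so the series converges in ℤ_13 to 1/(1 − a) = 1/(1 − 1066) = -1/1065. Expand this rational in ℤ_13: compute digits iteratively via d_i = x_i mod 13, x_{i+1} = (x_i − d_i)/13. The first 4 digits are (1, 4, 9, 9).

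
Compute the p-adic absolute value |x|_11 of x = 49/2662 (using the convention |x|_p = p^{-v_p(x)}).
|49/2662|_11 = 1331

Step 1 — compute v_11(x) by factoring powers of 11 out of the numerator and denominator: v_11(49/2662) = -3. Step 2 — apply |x|_p = p^{-v_p(x)} = 11^{3} = 1331.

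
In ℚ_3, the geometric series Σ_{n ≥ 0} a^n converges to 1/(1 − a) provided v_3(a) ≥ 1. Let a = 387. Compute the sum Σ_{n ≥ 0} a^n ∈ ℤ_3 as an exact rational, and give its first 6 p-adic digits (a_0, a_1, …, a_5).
Σ a^n = 1/(1 − a) = -1/386;  first 6 digits = (1, 0, 1, 2, 2, 2)

v_3(a) = 2 ≥ 1, so the series converges in ℤ_3 to 1/(1 − a) = 1/(1 − 387) = -1/386. Expand this rational in ℤ_3: compute digits iteratively via d_i = x_i mod 3, x_{i+1} = (x_i − d_i)/3. The first 6 digits are (1, 0, 1, 2, 2, 2).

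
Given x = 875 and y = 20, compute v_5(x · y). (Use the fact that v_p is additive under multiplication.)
v_5(17500) = 4

v_p(x) = 3 (factor: 875 = 5^3 · 7); v_p(y) = 1 (factor: 20 = 5^1 · 4). Additivity: v_p(xy) = v_p(x) + v_p(y) = 3 + 1 = 4. (Direct check: xy = 17500 = 5^4 · (28).)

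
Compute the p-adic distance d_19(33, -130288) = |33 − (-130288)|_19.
d_19(33, -130288) = 1/130321

Step 1 — x − y = 33 − (-130288) = 130321. Step 2 — v_19(130321) = 4 (factor: 130321 = (19^4 · 1); the sign does not affect v_p). Step 3 — |x − y|_19 = 19^{-4} = 1/130321.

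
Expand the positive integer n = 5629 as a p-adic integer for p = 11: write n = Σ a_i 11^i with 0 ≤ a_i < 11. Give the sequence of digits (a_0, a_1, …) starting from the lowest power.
(a_0, a_1, …) = (8, 5, 2, 4)

Repeated division by 11 gives the digits low-to-high: 5629 = 8 + 5·11^1 + 2·11^2 + 4·11^3. Digit sequence: (8, 5, 2, 4).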